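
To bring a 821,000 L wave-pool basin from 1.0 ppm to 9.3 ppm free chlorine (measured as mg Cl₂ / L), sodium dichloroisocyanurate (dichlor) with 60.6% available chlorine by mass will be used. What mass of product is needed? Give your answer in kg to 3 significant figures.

Chlorine deficit: 9.3 − 1.0 = 8.3 ppm = 8.3 mg/L as Cl₂.
Cl₂ equivalent needed: 8.3 mg/L × 821,000 L = 6,814,000 mg = 6814 g.
Product at 60.6% available chlorine: 6814 / 0.606 = 11,240 g.

11.2 kg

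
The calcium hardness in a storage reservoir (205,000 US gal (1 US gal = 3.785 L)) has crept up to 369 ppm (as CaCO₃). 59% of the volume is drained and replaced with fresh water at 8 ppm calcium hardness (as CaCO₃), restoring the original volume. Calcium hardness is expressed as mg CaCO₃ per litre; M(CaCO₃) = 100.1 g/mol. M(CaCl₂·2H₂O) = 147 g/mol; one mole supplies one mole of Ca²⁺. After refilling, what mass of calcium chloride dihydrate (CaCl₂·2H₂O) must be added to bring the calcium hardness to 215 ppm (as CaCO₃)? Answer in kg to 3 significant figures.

Volume: 205,000 US gal × 3.785 L/gal = 775,925 L.
After draining 59% and refilling: 369 × 0.41 + 8 × 0.59 = 156.01 ppm.
Deficit to target: 215 − 156.01 = 58.99 mg/L.
As CaCO₃: 58.99 mg/L × 775,925 L = 45,770 g; ÷ 100.1 = 457.3 mol Ca²⁺.
Mass: 457.3 × 147 = 67,220 g.

67.2 kg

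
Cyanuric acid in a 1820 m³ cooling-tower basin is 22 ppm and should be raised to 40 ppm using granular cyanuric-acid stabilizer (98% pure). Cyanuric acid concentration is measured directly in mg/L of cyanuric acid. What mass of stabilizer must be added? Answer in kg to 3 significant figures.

33.4 kg

Volume: 1820 m³ = 1,820,000 L.
CYA to add: (40 − 22) = 18 mg/L × 1,820,000 L = 32,760 g cyanuric acid.
At 98% purity: 32,760 / 0.98 = 33,430 g product.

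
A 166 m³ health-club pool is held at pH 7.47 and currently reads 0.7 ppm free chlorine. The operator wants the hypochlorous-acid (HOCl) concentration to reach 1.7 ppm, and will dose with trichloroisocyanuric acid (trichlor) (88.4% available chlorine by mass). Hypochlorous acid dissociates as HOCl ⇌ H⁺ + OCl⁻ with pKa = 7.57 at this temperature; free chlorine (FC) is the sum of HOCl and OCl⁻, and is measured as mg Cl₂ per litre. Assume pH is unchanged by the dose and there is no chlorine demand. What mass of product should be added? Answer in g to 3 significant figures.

441 g

Volume: 166 m³ = 166,000 L.
[OCl⁻]/[HOCl] = 10^(pH − pKa) = 10^(7.47 − 7.57) = 0.7943; fraction as HOCl = 1/(1 + 0.7943) = 0.5573.
Free chlorine required for 1.7 ppm HOCl: 1.7 / 0.5573 = 3.05 ppm.
FC to add: 3.05 − 0.7 = 2.35 mg/L as Cl₂.
Cl₂ equivalent: 2.35 mg/L × 166,000 L = 390.2 g.
Product at 88.4% available Cl: 390.2 / 0.884 = 441.4 g.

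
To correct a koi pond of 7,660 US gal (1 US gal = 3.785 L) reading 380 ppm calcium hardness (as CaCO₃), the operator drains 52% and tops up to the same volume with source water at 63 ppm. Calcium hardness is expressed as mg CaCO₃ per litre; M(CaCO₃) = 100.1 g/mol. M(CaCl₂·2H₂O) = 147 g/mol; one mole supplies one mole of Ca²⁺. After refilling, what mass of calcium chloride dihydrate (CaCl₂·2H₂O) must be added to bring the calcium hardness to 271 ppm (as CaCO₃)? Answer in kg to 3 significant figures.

2.38 kg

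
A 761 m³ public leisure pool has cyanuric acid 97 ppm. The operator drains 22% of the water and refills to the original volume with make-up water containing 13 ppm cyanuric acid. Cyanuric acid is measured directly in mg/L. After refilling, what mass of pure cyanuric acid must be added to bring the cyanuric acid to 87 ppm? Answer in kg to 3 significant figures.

Volume: 761 m³ = 761,000 L.
After draining 22% and refilling: 97 × 0.78 + 13 × 0.22 = 78.52 ppm.
Deficit to target: 87 − 78.52 = 8.48 mg/L.
Mass: 8.48 mg/L × 761,000 L = 6453 g cyanuric acid.

6.45 kg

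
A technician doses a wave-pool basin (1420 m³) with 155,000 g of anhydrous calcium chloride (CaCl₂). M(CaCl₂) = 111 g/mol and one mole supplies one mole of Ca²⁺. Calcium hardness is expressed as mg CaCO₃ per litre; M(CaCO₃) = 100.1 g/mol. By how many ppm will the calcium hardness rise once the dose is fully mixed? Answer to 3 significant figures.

98.4 ppm

Volume: 1420 m³ = 1,420,000 L.
Moles of Ca²⁺: 155,000 g ÷ 111 g/mol = 1396 mol.
As CaCO₃: 1396 mol × 100.1 g/mol = 139,800 g.
Rise: 139,800 g / 1,420,000 L × 1000 = 98.44 mg/L.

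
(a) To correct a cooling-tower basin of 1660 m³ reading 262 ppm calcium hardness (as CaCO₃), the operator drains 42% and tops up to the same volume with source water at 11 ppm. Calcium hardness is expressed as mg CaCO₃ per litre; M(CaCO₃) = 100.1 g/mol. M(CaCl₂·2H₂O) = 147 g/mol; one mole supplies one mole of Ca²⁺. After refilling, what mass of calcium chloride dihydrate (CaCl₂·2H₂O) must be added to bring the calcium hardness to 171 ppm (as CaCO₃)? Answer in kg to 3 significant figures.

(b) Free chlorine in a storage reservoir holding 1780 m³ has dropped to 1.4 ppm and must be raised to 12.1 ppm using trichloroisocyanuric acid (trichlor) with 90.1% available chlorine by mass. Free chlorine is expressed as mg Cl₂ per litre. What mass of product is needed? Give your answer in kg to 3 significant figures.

(a) 35.2 kg; (b) 21.1 kg

(a) Volume: 1660 m³ = 1,660,000 L.
(a) After draining 42% and refilling: 262 × 0.58 + 11 × 0.42 = 156.58 ppm.
(a) Deficit to target: 171 − 156.58 = 14.42 mg/L.
(a) As CaCO₃: 14.42 mg/L × 1,660,000 L = 23,940 g; ÷ 100.1 = 239.1 mol Ca²⁺.
(a) Mass: 239.1 × 147 = 35,150 g.

(b) Volume: 1780 m³ = 1,780,000 L.
(b) Chlorine deficit: 12.1 − 1.4 = 10.7 ppm = 10.7 mg/L as Cl₂.
(b) Cl₂ equivalent needed: 10.7 mg/L × 1,780,000 L = 19,050,000 mg = 19,050 g.
(b) Product at 90.1% available chlorine: 19,050 / 0.901 = 21,140 g.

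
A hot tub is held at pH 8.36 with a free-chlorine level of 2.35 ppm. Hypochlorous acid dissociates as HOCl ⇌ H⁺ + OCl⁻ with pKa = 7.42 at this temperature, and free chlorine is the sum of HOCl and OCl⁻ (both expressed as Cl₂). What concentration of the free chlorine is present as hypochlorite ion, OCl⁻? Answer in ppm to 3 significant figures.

[OCl⁻]/[HOCl] = 10^(pH − pKa) = 10^(8.36 − 7.42) = 10^0.94 = 8.71.
Fraction as HOCl = 1 / (1 + 8.71) = 0.103.
OCl⁻ = (1 − 0.103) × 2.35 ppm = 2.108 ppm.

2.11 ppm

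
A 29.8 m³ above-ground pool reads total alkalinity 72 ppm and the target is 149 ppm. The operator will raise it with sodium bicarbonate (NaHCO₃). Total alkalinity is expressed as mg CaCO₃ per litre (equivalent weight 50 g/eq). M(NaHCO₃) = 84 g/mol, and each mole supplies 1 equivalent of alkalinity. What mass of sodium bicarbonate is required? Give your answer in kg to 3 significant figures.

3.85 kg

Volume: 29.8 m³ = 29,800 L.
Alkalinity to add: (149 − 72) = 77 mg/L as CaCO₃ × 29,800 L = 2295 g as CaCO₃.
Equivalents: 2295 g ÷ 50 g/eq = 45.89 eq.
NaHCO₃ supplies 1 eq per mole → 45.89 mol.
Mass: 45.89 mol × 84 g/mol = 3855 g.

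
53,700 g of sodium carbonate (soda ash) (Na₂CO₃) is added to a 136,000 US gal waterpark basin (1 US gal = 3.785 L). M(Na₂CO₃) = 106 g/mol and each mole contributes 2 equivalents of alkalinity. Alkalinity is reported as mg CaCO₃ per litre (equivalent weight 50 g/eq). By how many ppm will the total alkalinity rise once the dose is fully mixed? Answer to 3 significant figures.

Volume: 136,000 US gal × 3.785 L/gal = 514,760 L.
Moles of Na₂CO₃: 53,700 g ÷ 106 g/mol = 506.6 mol → 1013 eq of alkalinity.
As CaCO₃: 1013 eq × 50 g/eq = 50,660 g.
Rise: 50,660 g / 514,760 L × 1000 = 98.42 mg/L.

98.4 ppm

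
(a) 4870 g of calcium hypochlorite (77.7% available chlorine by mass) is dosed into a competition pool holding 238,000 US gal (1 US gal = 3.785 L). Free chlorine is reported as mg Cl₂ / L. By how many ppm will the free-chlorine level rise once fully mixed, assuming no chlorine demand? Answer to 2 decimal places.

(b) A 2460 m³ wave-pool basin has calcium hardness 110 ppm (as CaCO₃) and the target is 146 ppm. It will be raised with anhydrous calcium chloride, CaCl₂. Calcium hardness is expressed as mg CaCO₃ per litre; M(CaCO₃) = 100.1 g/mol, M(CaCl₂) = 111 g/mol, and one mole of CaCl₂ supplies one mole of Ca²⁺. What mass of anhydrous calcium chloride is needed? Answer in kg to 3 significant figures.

(a) 4.20 ppm; (b) 98.2 kg

(a) Volume: 238,000 US gal × 3.785 L/gal = 900,830 L.
(a) Available chlorine delivered: 4870 g × 0.777 = 3784 g as Cl₂.
(a) Concentration rise: 3784 g / 900,830 L = 4.201 mg/L = 4.20 ppm.

(b) Volume: 2460 m³ = 2,460,000 L.
(b) Hardness to add: (146 − 110) = 36 mg/L as CaCO₃ × 2,460,000 L = 88,560 g as CaCO₃.
(b) Moles of Ca²⁺ (1 mol Ca²⁺ ≡ 1 mol CaCO₃): 88,560 / 100.1 g/mol = 884.7 mol.
(b) Mass of CaCl₂: 884.7 × 111 = 98,200 g.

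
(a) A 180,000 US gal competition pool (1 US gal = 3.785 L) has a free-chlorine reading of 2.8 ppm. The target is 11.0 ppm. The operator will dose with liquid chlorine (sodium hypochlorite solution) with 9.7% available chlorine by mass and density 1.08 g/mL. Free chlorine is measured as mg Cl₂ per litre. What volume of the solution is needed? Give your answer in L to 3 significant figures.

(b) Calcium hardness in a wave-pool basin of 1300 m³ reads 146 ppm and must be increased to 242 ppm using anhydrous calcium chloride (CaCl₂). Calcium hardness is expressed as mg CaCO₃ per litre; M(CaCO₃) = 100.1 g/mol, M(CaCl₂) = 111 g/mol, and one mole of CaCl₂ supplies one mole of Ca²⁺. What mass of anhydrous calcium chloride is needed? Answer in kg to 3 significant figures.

(a) Volume: 180,000 US gal × 3.785 L/gal = 681,300 L.
(a) Chlorine deficit: 11.0 − 2.8 = 8.2 ppm = 8.2 mg/L as Cl₂.
(a) Cl₂ equivalent needed: 8.2 mg/L × 681,300 L = 5,587,000 mg = 5587 g.
(a) Product at 9.7% available chlorine: 5587 / 0.097 = 57,590 g.
(a) Volume at density 1.08 g/mL: 57,590 g ÷ 1.08 g/mL = 53,330 mL.

(b) Volume: 1300 m³ = 1,300,000 L.
(b) Hardness to add: (242 − 146) = 96 mg/L as CaCO₃ × 1,300,000 L = 124,800 g as CaCO₃.
(b) Moles of Ca²⁺ (1 mol Ca²⁺ ≡ 1 mol CaCO₃): 124,800 / 100.1 g/mol = 1247 mol.
(b) Mass of CaCl₂: 1247 × 111 = 138,400 g.

(a) 53.3 L; (b) 138 kg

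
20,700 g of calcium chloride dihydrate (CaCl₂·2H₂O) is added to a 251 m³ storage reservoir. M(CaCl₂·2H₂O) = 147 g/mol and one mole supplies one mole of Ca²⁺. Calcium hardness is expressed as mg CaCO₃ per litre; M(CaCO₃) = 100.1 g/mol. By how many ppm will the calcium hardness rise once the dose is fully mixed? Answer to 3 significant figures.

56.2 ppm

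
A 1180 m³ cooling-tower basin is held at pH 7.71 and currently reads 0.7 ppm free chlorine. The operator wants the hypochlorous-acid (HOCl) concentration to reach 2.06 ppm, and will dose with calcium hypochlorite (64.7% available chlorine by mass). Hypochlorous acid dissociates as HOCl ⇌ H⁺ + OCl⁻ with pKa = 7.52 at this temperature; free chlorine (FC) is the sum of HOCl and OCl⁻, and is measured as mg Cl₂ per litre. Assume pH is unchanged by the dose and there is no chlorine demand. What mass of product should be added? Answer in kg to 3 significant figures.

8.30 kg

Volume: 1180 m³ = 1,180,000 L.
[OCl⁻]/[HOCl] = 10^(pH − pKa) = 10^(7.71 − 7.52) = 1.549; fraction as HOCl = 1/(1 + 1.549) = 0.3923.
Free chlorine required for 2.06 ppm HOCl: 2.06 / 0.3923 = 5.251 ppm.
FC to add: 5.251 − 0.7 = 4.551 mg/L as Cl₂.
Cl₂ equivalent: 4.551 mg/L × 1,180,000 L = 5370 g.
Product at 64.7% available Cl: 5370 / 0.647 = 8299 g.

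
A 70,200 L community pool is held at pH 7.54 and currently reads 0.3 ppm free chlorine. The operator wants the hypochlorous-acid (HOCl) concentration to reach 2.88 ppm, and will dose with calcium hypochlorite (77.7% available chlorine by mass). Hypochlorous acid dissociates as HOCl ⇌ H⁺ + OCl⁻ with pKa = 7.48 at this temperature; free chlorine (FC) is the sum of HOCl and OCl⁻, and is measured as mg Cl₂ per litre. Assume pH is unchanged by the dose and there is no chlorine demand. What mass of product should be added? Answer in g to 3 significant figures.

532 g

[OCl⁻]/[HOCl] = 10^(pH − pKa) = 10^(7.54 − 7.48) = 1.148; fraction as HOCl = 1/(1 + 1.148) = 0.4655.
Free chlorine required for 2.88 ppm HOCl: 2.88 / 0.4655 = 6.187 ppm.
FC to add: 6.187 − 0.3 = 5.887 mg/L as Cl₂.
Cl₂ equivalent: 5.887 mg/L × 70,200 L = 413.2 g.
Product at 77.7% available Cl: 413.2 / 0.777 = 531.8 g.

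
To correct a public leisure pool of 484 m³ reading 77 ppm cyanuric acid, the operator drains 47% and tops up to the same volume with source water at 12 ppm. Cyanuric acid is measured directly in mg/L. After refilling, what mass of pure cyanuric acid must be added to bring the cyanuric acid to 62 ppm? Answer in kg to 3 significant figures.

7.53 kg

Volume: 484 m³ = 484,000 L.
After draining 47% and refilling: 77 × 0.53 + 12 × 0.47 = 46.45 ppm.
Deficit to target: 62 − 46.45 = 15.55 mg/L.
Mass: 15.55 mg/L × 484,000 L = 7526 g cyanuric acid.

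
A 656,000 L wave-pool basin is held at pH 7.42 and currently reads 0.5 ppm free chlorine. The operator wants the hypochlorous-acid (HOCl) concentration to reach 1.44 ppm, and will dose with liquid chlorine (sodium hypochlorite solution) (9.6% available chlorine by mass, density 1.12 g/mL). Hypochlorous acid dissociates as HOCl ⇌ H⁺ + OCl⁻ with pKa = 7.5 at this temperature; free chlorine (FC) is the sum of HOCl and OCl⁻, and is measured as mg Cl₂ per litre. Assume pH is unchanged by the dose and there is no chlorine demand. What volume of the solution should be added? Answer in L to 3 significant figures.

[OCl⁻]/[HOCl] = 10^(pH − pKa) = 10^(7.42 − 7.5) = 0.8318; fraction as HOCl = 1/(1 + 0.8318) = 0.5459.
Free chlorine required for 1.44 ppm HOCl: 1.44 / 0.5459 = 2.638 ppm.
FC to add: 2.638 − 0.5 = 2.138 mg/L as Cl₂.
Cl₂ equivalent: 2.138 mg/L × 656,000 L = 1402 g.
Product at 9.6% available Cl: 1402 / 0.096 = 14,610 g.
Volume: 14,610 g ÷ 1.12 g/mL = 13,040 mL.

13.0 L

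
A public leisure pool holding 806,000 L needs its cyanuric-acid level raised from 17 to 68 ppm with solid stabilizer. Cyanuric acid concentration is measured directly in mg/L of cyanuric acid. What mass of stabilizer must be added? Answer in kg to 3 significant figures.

41.1 kg

CYA to add: (68 − 17) = 51 mg/L × 806,000 L = 41,110 g cyanuric acid.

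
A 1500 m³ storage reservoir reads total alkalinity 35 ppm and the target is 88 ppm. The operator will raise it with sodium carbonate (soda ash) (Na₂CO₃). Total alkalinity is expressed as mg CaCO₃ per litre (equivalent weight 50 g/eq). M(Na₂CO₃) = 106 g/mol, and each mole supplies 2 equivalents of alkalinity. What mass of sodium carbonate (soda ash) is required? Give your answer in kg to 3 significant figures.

Volume: 1500 m³ = 1,500,000 L.
Alkalinity to add: (88 − 35) = 53 mg/L as CaCO₃ × 1,500,000 L = 79,500 g as CaCO₃.
Equivalents: 79,500 g ÷ 50 g/eq = 1590 eq.
Each mole of Na₂CO₃ supplies 2 eq, so 1590 / 2 = 795 mol.
Mass: 795 mol × 106 g/mol = 84,270 g.

84.3 kg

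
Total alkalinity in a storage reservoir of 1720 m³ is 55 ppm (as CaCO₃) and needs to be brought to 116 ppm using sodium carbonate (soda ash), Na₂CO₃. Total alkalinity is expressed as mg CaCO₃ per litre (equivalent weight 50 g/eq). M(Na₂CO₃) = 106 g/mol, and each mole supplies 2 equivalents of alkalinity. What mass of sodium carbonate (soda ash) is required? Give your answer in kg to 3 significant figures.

Volume: 1720 m³ = 1,720,000 L.
Alkalinity to add: (116 − 55) = 61 mg/L as CaCO₃ × 1,720,000 L = 104,900 g as CaCO₃.
Equivalents: 104,900 g ÷ 50 g/eq = 2098 eq.
Each mole of Na₂CO₃ supplies 2 eq, so 2098 / 2 = 1049 mol.
Mass: 1049 mol × 106 g/mol = 111,200 g.

111 kg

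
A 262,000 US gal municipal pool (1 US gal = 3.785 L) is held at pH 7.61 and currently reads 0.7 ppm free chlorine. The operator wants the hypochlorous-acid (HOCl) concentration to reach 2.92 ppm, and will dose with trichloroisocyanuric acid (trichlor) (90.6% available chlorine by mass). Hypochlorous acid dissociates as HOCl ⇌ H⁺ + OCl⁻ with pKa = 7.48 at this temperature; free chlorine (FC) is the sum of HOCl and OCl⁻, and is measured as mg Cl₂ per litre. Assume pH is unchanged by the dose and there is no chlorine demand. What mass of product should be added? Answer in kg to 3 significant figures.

Volume: 262,000 US gal × 3.785 L/gal = 991,670 L.
[OCl⁻]/[HOCl] = 10^(pH − pKa) = 10^(7.61 − 7.48) = 1.349; fraction as HOCl = 1/(1 + 1.349) = 0.4257.
Free chlorine required for 2.92 ppm HOCl: 2.92 / 0.4257 = 6.859 ppm.
FC to add: 6.859 − 0.7 = 6.159 mg/L as Cl₂.
Cl₂ equivalent: 6.159 mg/L × 991,670 L = 6108 g.
Product at 90.6% available Cl: 6108 / 0.906 = 6741 g.

6.74 kg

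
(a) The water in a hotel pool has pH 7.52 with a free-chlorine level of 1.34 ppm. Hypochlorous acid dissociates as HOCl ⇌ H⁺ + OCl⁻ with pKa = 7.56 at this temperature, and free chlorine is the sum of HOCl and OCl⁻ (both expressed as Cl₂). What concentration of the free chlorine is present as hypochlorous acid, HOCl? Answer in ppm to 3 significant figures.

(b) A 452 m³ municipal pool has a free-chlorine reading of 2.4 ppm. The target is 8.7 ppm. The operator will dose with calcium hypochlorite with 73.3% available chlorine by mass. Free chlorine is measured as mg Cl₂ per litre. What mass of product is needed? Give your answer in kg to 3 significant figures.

(a) [OCl⁻]/[HOCl] = 10^(pH − pKa) = 10^(7.52 − 7.56) = 10^-0.04 = 0.912.
(a) Fraction as HOCl = 1 / (1 + 0.912) = 0.523.
(a) HOCl = 0.523 × 1.34 ppm = 0.7008 ppm.

(b) Volume: 452 m³ = 452,000 L.
(b) Chlorine deficit: 8.7 − 2.4 = 6.3 ppm = 6.3 mg/L as Cl₂.
(b) Cl₂ equivalent needed: 6.3 mg/L × 452,000 L = 2,848,000 mg = 2848 g.
(b) Product at 73.3% available chlorine: 2848 / 0.733 = 3885 g.

(a) 0.701 ppm; (b) 3.88 kg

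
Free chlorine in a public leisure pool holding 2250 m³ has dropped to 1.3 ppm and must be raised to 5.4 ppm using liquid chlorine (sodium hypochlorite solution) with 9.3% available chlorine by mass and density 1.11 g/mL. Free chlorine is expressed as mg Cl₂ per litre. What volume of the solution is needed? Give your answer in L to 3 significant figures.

Volume: 2250 m³ = 2,250,000 L.
Chlorine deficit: 5.4 − 1.3 = 4.1 ppm = 4.1 mg/L as Cl₂.
Cl₂ equivalent needed: 4.1 mg/L × 2,250,000 L = 9,225,000 mg = 9225 g.
Product at 9.3% available chlorine: 9225 / 0.093 = 99,190 g.
Volume at density 1.11 g/mL: 99,190 g ÷ 1.11 g/mL = 89,360 mL.

89.4 L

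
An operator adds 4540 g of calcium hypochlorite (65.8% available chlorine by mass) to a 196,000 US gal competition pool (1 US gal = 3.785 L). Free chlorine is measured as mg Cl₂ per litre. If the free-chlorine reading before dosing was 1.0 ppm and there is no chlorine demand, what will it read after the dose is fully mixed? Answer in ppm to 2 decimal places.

5.03 ppm

Volume: 196,000 US gal × 3.785 L/gal = 741,860 L.
Available chlorine delivered: 4540 g × 0.658 = 2987 g as Cl₂.
Concentration rise: 2987 g / 741,860 L = 4.027 mg/L = 4.03 ppm.
Final FC: 1.0 + 4.03 = 5.03 ppm.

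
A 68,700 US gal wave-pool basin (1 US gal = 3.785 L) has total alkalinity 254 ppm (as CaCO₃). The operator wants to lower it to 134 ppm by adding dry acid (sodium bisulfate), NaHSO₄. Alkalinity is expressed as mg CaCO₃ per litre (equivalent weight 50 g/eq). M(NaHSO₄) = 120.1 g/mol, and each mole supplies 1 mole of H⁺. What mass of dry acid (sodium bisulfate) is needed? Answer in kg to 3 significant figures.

75.0 kg

Volume: 68,700 US gal × 3.785 L/gal = 260,030 L.
Alkalinity to neutralize: (254 − 134) = 120 mg/L as CaCO₃ × 260,030 L = 31,200 g as CaCO₃.
Equivalents of H⁺ required: 31,200 ÷ 50 g/eq = 624.1 eq = 624.1 mol NaHSO₄.
Mass of NaHSO₄: 624.1 × 120.1 = 74,950 g.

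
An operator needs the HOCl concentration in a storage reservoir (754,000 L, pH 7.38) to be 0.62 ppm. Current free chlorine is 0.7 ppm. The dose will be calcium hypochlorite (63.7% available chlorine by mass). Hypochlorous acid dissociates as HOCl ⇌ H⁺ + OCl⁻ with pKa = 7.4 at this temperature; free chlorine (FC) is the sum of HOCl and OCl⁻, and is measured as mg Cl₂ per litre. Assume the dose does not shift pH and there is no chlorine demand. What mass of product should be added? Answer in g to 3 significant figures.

[OCl⁻]/[HOCl] = 10^(pH − pKa) = 10^(7.38 − 7.4) = 0.955; fraction as HOCl = 1/(1 + 0.955) = 0.5115.
Free chlorine required for 0.62 ppm HOCl: 0.62 / 0.5115 = 1.212 ppm.
FC to add: 1.212 − 0.7 = 0.5121 mg/L as Cl₂.
Cl₂ equivalent: 0.5121 mg/L × 754,000 L = 386.1 g.
Product at 63.7% available Cl: 386.1 / 0.637 = 606.2 g.

606 g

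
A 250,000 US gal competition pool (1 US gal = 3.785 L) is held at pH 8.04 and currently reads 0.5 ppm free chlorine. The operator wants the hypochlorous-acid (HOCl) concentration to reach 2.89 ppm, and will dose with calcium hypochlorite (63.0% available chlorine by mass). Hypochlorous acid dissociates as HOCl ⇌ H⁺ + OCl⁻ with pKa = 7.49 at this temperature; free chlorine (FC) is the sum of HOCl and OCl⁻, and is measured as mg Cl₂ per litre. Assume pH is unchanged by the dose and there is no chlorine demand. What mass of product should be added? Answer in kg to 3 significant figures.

19.0 kg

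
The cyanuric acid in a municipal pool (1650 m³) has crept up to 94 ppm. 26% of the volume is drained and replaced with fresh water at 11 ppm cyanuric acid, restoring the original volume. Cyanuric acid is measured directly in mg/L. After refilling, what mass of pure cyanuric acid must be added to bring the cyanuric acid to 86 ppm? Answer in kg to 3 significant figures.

Volume: 1650 m³ = 1,650,000 L.
After draining 26% and refilling: 94 × 0.74 + 11 × 0.26 = 72.42 ppm.
Deficit to target: 86 − 72.42 = 13.58 mg/L.
Mass: 13.58 mg/L × 1,650,000 L = 22,410 g cyanuric acid.

22.4 kg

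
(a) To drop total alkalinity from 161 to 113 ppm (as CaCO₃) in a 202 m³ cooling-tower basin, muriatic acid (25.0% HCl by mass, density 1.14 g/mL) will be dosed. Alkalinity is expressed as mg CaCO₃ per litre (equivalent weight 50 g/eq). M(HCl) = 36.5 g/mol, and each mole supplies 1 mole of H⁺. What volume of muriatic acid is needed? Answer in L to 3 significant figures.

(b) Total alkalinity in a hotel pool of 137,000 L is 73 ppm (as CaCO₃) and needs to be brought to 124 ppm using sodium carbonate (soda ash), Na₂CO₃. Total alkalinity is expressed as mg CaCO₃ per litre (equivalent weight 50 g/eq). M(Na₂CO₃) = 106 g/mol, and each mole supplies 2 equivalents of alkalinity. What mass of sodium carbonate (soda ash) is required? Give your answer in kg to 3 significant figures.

(a) Volume: 202 m³ = 202,000 L.
(a) Alkalinity to neutralize: (161 − 113) = 48 mg/L as CaCO₃ × 202,000 L = 9696 g as CaCO₃.
(a) Equivalents of H⁺ required: 9696 ÷ 50 g/eq = 193.9 eq = 193.9 mol HCl.
(a) Mass of HCl: 193.9 × 36.5 = 7078 g.
(a) Mass of 25.0% solution: 7078 / 0.25 = 28,310 g.
(a) Volume: 28,310 g ÷ 1.14 g/mL = 24,840 mL.

(b) Alkalinity to add: (124 − 73) = 51 mg/L as CaCO₃ × 137,000 L = 6987 g as CaCO₃.
(b) Equivalents: 6987 g ÷ 50 g/eq = 139.7 eq.
(b) Each mole of Na₂CO₃ supplies 2 eq, so 139.7 / 2 = 69.87 mol.
(b) Mass: 69.87 mol × 106 g/mol = 7406 g.

(a) 24.8 L; (b) 7.41 kg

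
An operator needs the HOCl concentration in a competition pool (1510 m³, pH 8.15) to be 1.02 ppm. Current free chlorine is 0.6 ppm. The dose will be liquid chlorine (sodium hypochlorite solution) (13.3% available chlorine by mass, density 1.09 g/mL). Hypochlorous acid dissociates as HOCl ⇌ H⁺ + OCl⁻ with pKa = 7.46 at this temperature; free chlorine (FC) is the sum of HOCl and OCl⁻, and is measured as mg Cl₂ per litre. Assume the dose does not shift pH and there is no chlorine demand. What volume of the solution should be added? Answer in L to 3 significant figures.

56.4 L

Volume: 1510 m³ = 1,510,000 L.
[OCl⁻]/[HOCl] = 10^(pH − pKa) = 10^(8.15 − 7.46) = 4.898; fraction as HOCl = 1/(1 + 4.898) = 0.1696.
Free chlorine required for 1.02 ppm HOCl: 1.02 / 0.1696 = 6.016 ppm.
FC to add: 6.016 − 0.6 = 5.416 mg/L as Cl₂.
Cl₂ equivalent: 5.416 mg/L × 1,510,000 L = 8178 g.
Product at 13.3% available Cl: 8178 / 0.133 = 61,490 g.
Volume: 61,490 g ÷ 1.09 g/mL = 56,410 mL.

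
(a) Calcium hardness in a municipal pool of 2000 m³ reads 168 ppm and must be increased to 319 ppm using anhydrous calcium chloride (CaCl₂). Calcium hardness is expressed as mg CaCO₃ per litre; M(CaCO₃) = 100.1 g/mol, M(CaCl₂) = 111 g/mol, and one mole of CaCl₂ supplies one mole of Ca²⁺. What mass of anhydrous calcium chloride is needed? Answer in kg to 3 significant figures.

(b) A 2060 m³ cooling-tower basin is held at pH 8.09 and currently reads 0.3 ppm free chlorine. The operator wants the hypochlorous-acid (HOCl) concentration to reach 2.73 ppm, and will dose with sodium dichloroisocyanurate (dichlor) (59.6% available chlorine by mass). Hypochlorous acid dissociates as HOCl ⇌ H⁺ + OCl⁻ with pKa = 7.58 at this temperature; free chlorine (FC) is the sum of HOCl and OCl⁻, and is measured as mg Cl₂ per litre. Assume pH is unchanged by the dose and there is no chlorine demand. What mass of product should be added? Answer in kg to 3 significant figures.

(a) 335 kg; (b) 38.9 kg

(a) Volume: 2000 m³ = 2,000,000 L.
(a) Hardness to add: (319 − 168) = 151 mg/L as CaCO₃ × 2,000,000 L = 302,000 g as CaCO₃.
(a) Moles of Ca²⁺ (1 mol Ca²⁺ ≡ 1 mol CaCO₃): 302,000 / 100.1 g/mol = 3017 mol.
(a) Mass of CaCl₂: 3017 × 111 = 334,900 g.

(b) Volume: 2060 m³ = 2,060,000 L.
(b) [OCl⁻]/[HOCl] = 10^(pH − pKa) = 10^(8.09 − 7.58) = 3.236; fraction as HOCl = 1/(1 + 3.236) = 0.2361.
(b) Free chlorine required for 2.73 ppm HOCl: 2.73 / 0.2361 = 11.56 ppm.
(b) FC to add: 11.56 − 0.3 = 11.26 mg/L as Cl₂.
(b) Cl₂ equivalent: 11.26 mg/L × 2,060,000 L = 23,200 g.
(b) Product at 59.6% available Cl: 23,200 / 0.596 = 38,930 g.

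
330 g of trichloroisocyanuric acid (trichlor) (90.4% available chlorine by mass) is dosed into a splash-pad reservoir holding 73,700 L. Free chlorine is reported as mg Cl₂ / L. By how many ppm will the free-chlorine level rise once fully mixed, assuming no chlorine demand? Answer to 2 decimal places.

Available chlorine delivered: 330 g × 0.904 = 298.3 g as Cl₂.
Concentration rise: 298.3 g / 73,700 L = 4.048 mg/L = 4.05 ppm.

4.05 ppm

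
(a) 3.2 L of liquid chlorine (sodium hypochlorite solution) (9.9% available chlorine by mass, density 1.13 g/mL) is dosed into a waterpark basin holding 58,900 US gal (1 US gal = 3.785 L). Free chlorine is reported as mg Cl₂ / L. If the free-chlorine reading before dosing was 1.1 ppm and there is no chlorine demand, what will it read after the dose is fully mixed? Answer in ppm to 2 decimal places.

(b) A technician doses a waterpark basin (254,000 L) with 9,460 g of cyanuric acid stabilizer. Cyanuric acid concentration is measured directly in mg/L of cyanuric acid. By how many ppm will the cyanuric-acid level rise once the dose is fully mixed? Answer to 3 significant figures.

(a) 2.71 ppm; (b) 37.2 ppm

(a) Volume: 58,900 US gal × 3.785 L/gal = 222,936 L.
(a) Mass of solution: 3.2 L × 1000 mL/L × 1.13 g/mL = 3616 g.
(a) Available chlorine delivered: 3616 g × 0.099 = 358 g as Cl₂.
(a) Concentration rise: 358 g / 222,936 L = 1.606 mg/L = 1.61 ppm.
(a) Final FC: 1.1 + 1.61 = 2.71 ppm.

(b) Rise: 9,460 g / 254,000 L × 1000 = 37.24 mg/L.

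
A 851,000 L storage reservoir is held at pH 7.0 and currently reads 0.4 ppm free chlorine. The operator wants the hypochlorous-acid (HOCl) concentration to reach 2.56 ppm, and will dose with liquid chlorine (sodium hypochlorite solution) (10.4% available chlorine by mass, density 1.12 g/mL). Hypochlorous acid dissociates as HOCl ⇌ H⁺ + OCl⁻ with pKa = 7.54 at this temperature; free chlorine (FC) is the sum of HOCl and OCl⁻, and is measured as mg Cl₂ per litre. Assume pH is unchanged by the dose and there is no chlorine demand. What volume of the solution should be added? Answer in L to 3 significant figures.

21.2 L

[OCl⁻]/[HOCl] = 10^(pH − pKa) = 10^(7.0 − 7.54) = 0.2884; fraction as HOCl = 1/(1 + 0.2884) = 0.7762.
Free chlorine required for 2.56 ppm HOCl: 2.56 / 0.7762 = 3.298 ppm.
FC to add: 3.298 − 0.4 = 2.898 mg/L as Cl₂.
Cl₂ equivalent: 2.898 mg/L × 851,000 L = 2466 g.
Product at 10.4% available Cl: 2466 / 0.104 = 23,720 g.
Volume: 23,720 g ÷ 1.12 g/mL = 21,170 mL.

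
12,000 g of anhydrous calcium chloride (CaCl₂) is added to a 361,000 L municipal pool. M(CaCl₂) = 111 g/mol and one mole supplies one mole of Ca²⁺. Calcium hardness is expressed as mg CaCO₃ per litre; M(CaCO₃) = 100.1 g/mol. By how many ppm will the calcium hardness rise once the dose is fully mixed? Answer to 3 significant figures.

Moles of Ca²⁺: 12,000 g ÷ 111 g/mol = 108.1 mol.
As CaCO₃: 108.1 mol × 100.1 g/mol = 10,820 g.
Rise: 10,820 g / 361,000 L × 1000 = 29.98 mg/L.

30.0 ppm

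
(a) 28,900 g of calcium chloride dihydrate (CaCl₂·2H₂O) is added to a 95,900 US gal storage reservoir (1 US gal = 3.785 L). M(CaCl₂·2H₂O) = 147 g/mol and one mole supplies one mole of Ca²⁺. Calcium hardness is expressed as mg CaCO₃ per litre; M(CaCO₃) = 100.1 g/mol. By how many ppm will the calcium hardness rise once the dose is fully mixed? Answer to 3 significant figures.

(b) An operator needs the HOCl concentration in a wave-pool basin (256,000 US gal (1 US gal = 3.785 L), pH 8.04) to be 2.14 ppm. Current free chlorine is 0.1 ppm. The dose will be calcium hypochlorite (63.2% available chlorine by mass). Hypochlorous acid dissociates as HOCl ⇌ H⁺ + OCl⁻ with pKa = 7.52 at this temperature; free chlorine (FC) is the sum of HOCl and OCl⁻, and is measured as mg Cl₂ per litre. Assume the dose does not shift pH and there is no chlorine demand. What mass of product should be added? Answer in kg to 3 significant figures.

(a) Volume: 95,900 US gal × 3.785 L/gal = 362,982 L.
(a) Moles of Ca²⁺: 28,900 g ÷ 147 g/mol = 196.6 mol.
(a) As CaCO₃: 196.6 mol × 100.1 g/mol = 19,680 g.
(a) Rise: 19,680 g / 362,982 L × 1000 = 54.22 mg/L.

(b) Volume: 256,000 US gal × 3.785 L/gal = 968,960 L.
(b) [OCl⁻]/[HOCl] = 10^(pH − pKa) = 10^(8.04 − 7.52) = 3.311; fraction as HOCl = 1/(1 + 3.311) = 0.2319.
(b) Free chlorine required for 2.14 ppm HOCl: 2.14 / 0.2319 = 9.226 ppm.
(b) FC to add: 9.226 − 0.1 = 9.126 mg/L as Cl₂.
(b) Cl₂ equivalent: 9.126 mg/L × 968,960 L = 8843 g.
(b) Product at 63.2% available Cl: 8843 / 0.632 = 13,990 g.

(a) 54.2 ppm; (b) 14.0 kg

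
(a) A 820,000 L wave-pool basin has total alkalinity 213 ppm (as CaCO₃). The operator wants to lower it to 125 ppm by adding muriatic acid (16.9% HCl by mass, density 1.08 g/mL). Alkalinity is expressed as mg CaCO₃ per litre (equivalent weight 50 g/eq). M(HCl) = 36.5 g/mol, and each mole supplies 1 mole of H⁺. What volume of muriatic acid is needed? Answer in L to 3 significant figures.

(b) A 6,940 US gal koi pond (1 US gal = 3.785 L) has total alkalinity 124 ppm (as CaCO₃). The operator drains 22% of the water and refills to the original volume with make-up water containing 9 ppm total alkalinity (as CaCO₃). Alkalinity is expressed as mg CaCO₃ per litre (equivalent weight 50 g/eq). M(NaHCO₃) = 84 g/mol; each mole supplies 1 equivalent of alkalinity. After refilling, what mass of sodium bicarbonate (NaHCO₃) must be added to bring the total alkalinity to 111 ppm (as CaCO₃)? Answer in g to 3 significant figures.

(a) 289 L; (b) 543 g

(a) Alkalinity to neutralize: (213 − 125) = 88 mg/L as CaCO₃ × 820,000 L = 72,160 g as CaCO₃.
(a) Equivalents of H⁺ required: 72,160 ÷ 50 g/eq = 1443 eq = 1443 mol HCl.
(a) Mass of HCl: 1443 × 36.5 = 52,680 g.
(a) Mass of 16.9% solution: 52,680 / 0.169 = 311,700 g.
(a) Volume: 311,700 g ÷ 1.08 g/mL = 288,600 mL.

(b) Volume: 6,940 US gal × 3.785 L/gal = 26,268 L.
(b) After draining 22% and refilling: 124 × 0.78 + 9 × 0.22 = 98.7 ppm.
(b) Deficit to target: 111 − 98.7 = 12.3 mg/L.
(b) As CaCO₃: 12.3 mg/L × 26,268 L = 323.1 g; ÷ 50 g/eq ÷ 1 = 6.462 mol NaHCO₃.
(b) Mass: 6.462 × 84 = 542.8 g.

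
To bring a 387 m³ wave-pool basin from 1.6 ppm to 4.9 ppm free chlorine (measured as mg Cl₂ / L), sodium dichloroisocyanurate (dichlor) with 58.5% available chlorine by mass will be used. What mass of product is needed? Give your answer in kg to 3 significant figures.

2.18 kg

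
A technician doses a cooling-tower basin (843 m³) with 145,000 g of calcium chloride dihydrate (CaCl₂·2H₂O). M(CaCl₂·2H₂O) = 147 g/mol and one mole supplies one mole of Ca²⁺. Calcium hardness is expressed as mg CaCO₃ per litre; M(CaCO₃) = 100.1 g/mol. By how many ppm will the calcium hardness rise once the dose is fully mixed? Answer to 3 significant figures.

117 ppm

Volume: 843 m³ = 843,000 L.
Moles of Ca²⁺: 145,000 g ÷ 147 g/mol = 986.4 mol.
As CaCO₃: 986.4 mol × 100.1 g/mol = 98,740 g.
Rise: 98,740 g / 843,000 L × 1000 = 117.1 mg/L.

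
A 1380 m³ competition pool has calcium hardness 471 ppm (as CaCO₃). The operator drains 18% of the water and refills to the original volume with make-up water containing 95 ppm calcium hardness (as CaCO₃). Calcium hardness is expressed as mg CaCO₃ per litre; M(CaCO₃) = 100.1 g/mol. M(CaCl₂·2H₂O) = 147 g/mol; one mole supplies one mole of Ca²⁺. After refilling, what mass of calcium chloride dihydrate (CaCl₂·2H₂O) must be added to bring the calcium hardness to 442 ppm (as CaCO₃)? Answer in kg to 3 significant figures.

Volume: 1380 m³ = 1,380,000 L.
After draining 18% and refilling: 471 × 0.82 + 95 × 0.18 = 403.32 ppm.
Deficit to target: 442 − 403.32 = 38.68 mg/L.
As CaCO₃: 38.68 mg/L × 1,380,000 L = 53,380 g; ÷ 100.1 = 533.3 mol Ca²⁺.
Mass: 533.3 × 147 = 78,390 g.

78.4 kg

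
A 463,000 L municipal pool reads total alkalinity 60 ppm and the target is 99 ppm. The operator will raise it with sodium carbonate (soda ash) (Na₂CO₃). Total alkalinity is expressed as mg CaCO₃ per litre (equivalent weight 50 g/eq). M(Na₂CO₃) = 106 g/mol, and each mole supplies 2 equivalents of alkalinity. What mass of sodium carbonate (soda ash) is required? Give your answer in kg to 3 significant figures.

19.1 kg

Alkalinity to add: (99 − 60) = 39 mg/L as CaCO₃ × 463,000 L = 18,060 g as CaCO₃.
Equivalents: 18,060 g ÷ 50 g/eq = 361.1 eq.
Each mole of Na₂CO₃ supplies 2 eq, so 361.1 / 2 = 180.6 mol.
Mass: 180.6 mol × 106 g/mol = 19,140 g.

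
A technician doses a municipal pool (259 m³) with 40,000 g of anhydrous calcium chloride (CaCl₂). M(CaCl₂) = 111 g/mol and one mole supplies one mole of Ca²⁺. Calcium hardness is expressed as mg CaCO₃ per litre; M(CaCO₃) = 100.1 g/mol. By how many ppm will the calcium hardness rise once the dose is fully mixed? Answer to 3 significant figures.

139 ppm

Volume: 259 m³ = 259,000 L.
Moles of Ca²⁺: 40,000 g ÷ 111 g/mol = 360.4 mol.
As CaCO₃: 360.4 mol × 100.1 g/mol = 36,070 g.
Rise: 36,070 g / 259,000 L × 1000 = 139.3 mg/L.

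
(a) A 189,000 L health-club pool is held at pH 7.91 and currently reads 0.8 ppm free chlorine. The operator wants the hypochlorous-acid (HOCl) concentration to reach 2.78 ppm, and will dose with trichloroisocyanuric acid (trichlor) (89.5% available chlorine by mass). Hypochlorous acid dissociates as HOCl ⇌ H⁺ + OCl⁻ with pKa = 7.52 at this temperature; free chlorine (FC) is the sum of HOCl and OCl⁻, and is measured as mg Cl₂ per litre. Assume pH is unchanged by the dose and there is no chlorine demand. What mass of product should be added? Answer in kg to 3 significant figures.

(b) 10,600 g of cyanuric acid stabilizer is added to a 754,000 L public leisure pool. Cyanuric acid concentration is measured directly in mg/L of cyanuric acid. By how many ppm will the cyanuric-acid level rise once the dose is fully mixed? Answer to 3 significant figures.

(a) 1.86 kg; (b) 14.1 ppm

(a) [OCl⁻]/[HOCl] = 10^(pH − pKa) = 10^(7.91 − 7.52) = 2.455; fraction as HOCl = 1/(1 + 2.455) = 0.2895.
(a) Free chlorine required for 2.78 ppm HOCl: 2.78 / 0.2895 = 9.604 ppm.
(a) FC to add: 9.604 − 0.8 = 8.804 mg/L as Cl₂.
(a) Cl₂ equivalent: 8.804 mg/L × 189,000 L = 1664 g.
(a) Product at 89.5% available Cl: 1664 / 0.895 = 1859 g.

(b) Rise: 10,600 g / 754,000 L × 1000 = 14.06 mg/L.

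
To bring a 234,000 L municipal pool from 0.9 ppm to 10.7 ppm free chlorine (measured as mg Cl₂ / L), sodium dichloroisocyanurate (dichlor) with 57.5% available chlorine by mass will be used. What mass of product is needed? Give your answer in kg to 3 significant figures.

3.99 kg

Chlorine deficit: 10.7 − 0.9 = 9.8 ppm = 9.8 mg/L as Cl₂.
Cl₂ equivalent needed: 9.8 mg/L × 234,000 L = 2,293,000 mg = 2293 g.
Product at 57.5% available chlorine: 2293 / 0.575 = 3988 g.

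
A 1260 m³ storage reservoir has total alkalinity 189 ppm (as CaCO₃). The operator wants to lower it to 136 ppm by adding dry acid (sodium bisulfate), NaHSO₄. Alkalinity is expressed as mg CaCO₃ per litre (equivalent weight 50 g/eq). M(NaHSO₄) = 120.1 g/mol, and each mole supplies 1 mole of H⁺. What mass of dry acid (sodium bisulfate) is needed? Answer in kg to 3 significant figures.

160 kg

Volume: 1260 m³ = 1,260,000 L.
Alkalinity to neutralize: (189 − 136) = 53 mg/L as CaCO₃ × 1,260,000 L = 66,780 g as CaCO₃.
Equivalents of H⁺ required: 66,780 ÷ 50 g/eq = 1336 eq = 1336 mol NaHSO₄.
Mass of NaHSO₄: 1336 × 120.1 = 160,400 g.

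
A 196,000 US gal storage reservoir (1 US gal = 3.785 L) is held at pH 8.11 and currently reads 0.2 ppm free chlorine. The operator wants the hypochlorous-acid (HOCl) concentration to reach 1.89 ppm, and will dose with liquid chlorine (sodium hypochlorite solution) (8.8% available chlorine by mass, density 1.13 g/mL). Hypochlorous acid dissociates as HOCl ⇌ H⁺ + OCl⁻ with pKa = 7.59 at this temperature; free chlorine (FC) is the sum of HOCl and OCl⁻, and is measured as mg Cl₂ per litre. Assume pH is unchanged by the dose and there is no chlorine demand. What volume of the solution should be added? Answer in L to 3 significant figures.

59.3 L

Volume: 196,000 US gal × 3.785 L/gal = 741,860 L.
[OCl⁻]/[HOCl] = 10^(pH − pKa) = 10^(8.11 − 7.59) = 3.311; fraction as HOCl = 1/(1 + 3.311) = 0.2319.
Free chlorine required for 1.89 ppm HOCl: 1.89 / 0.2319 = 8.148 ppm.
FC to add: 8.148 − 0.2 = 7.948 mg/L as Cl₂.
Cl₂ equivalent: 7.948 mg/L × 741,860 L = 5897 g.
Product at 8.8% available Cl: 5897 / 0.088 = 67,010 g.
Volume: 67,010 g ÷ 1.13 g/mL = 59,300 mL.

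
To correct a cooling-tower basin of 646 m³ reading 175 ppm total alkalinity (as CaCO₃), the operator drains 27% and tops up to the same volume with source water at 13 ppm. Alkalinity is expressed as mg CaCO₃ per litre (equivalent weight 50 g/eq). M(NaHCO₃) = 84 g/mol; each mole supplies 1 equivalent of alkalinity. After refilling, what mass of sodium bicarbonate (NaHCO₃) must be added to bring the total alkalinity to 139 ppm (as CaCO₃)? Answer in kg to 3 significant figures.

8.40 kg

Volume: 646 m³ = 646,000 L.
After draining 27% and refilling: 175 × 0.73 + 13 × 0.27 = 131.26 ppm.
Deficit to target: 139 − 131.26 = 7.74 mg/L.
As CaCO₃: 7.74 mg/L × 646,000 L = 5000 g; ÷ 50 g/eq ÷ 1 = 100 mol NaHCO₃.
Mass: 100 × 84 = 8400 g.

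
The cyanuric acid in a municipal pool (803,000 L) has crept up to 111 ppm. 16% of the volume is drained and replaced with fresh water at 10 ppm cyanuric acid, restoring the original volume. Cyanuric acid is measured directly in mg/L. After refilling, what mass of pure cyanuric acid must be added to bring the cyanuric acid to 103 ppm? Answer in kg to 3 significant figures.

6.55 kg

After draining 16% and refilling: 111 × 0.84 + 10 × 0.16 = 94.84 ppm.
Deficit to target: 103 − 94.84 = 8.16 mg/L.
Mass: 8.16 mg/L × 803,000 L = 6552 g cyanuric acid.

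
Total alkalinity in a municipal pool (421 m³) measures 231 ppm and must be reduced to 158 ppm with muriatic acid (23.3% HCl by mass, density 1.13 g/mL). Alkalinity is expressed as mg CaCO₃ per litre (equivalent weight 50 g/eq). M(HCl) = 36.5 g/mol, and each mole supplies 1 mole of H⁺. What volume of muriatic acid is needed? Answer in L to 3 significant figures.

Volume: 421 m³ = 421,000 L.
Alkalinity to neutralize: (231 − 158) = 73 mg/L as CaCO₃ × 421,000 L = 30,730 g as CaCO₃.
Equivalents of H⁺ required: 30,730 ÷ 50 g/eq = 614.7 eq = 614.7 mol HCl.
Mass of HCl: 614.7 × 36.5 = 22,440 g.
Mass of 23.3% solution: 22,440 / 0.233 = 96,290 g.
Volume: 96,290 g ÷ 1.13 g/mL = 85,210 mL.

85.2 L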